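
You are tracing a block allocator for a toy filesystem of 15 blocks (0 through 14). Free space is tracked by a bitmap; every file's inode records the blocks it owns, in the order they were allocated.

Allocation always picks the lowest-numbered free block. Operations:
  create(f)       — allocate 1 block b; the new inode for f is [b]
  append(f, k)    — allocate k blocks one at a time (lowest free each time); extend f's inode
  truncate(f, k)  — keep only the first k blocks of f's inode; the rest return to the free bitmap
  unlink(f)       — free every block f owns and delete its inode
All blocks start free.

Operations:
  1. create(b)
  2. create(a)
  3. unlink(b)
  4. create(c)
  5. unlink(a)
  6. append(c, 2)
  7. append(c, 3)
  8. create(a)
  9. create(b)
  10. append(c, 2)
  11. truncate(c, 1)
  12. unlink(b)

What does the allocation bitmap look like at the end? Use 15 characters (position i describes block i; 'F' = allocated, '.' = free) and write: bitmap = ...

bitmap = F.....F........

after create(b) → b:[0]  free=[F..............]
after create(a) → a:[1], b:[0]  free=[FF.............]
after unlink(b) → a:[1]  free=[.F.............]
after create(c) → a:[1], c:[0]  free=[FF.............]
after unlink(a) → c:[0]  free=[F..............]
after append(c, 2) → c:[0, 1, 2]  free=[FFF............]
after append(c, 3) → c:[0, 1, 2, 3, 4, 5]  free=[FFFFFF.........]
after create(a) → a:[6], c:[0, 1, 2, 3, 4, 5]  free=[FFFFFFF........]
after create(b) → a:[6], b:[7], c:[0, 1, 2, 3, 4, 5]  free=[FFFFFFFF.......]
after append(c, 2) → a:[6], b:[7], c:[0, 1, 2, 3, 4, 5, 8, 9]  free=[FFFFFFFFFF.....]
after truncate(c, 1) → a:[6], b:[7], c:[0]  free=[F.....FF.......]
after unlink(b) → a:[6], c:[0]  free=[F.....F........]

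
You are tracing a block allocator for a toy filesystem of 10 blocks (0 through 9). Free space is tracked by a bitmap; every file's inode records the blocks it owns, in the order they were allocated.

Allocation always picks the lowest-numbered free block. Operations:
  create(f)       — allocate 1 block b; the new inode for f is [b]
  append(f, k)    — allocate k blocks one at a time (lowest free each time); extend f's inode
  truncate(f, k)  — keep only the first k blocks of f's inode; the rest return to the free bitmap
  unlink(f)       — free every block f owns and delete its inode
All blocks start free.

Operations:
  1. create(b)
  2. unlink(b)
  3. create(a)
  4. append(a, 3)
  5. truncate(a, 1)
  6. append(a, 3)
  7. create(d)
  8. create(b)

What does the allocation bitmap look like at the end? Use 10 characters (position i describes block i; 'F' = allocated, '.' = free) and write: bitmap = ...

bitmap = FFFFFF....

[1] create(b) — b=0 (map F.........)
[2] unlink(b) —  (map ..........)
[3] create(a) — a=0 (map F.........)
[4] append(a, 3) — a=0,1,2,3 (map FFFF......)
[5] truncate(a, 1) — a=0 (map F.........)
[6] append(a, 3) — a=0,1,2,3 (map FFFF......)
[7] create(d) — a=0,1,2,3 d=4 (map FFFFF.....)
[8] create(b) — a=0,1,2,3 b=5 d=4 (map FFFFFF....)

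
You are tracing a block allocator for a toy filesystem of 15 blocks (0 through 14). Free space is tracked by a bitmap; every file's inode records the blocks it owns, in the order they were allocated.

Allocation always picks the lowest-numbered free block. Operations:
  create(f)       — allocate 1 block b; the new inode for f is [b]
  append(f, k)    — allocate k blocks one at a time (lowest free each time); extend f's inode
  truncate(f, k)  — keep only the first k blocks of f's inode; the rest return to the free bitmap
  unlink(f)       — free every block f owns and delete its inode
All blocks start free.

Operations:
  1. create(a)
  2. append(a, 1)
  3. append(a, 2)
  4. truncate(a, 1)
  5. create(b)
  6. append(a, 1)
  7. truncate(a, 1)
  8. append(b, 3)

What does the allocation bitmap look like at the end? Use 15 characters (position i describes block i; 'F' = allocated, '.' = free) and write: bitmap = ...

bitmap = FFFFF..........

create(a): bitmap=F.............. | a=[0]
append(a, 1): bitmap=FF............. | a=[0, 1]
append(a, 2): bitmap=FFFF........... | a=[0, 1, 2, 3]
truncate(a, 1): bitmap=F.............. | a=[0]
create(b): bitmap=FF............. | a=[0] b=[1]
append(a, 1): bitmap=FFF............ | a=[0, 2] b=[1]
truncate(a, 1): bitmap=FF............. | a=[0] b=[1]
append(b, 3): bitmap=FFFFF.......... | a=[0] b=[1, 2, 3, 4]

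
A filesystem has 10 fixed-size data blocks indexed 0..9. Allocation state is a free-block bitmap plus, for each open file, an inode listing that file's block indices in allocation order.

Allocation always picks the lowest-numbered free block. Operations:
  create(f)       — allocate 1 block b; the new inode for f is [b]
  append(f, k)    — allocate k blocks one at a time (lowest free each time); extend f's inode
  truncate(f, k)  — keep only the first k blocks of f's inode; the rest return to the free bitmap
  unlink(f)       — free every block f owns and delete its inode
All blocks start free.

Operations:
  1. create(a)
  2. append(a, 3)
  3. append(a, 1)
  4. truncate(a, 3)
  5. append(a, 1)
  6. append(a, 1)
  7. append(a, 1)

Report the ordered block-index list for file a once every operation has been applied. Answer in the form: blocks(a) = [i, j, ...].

after create(a) → a:[0]  free=[F.........]
after append(a, 3) → a:[0, 1, 2, 3]  free=[FFFF......]
after append(a, 1) → a:[0, 1, 2, 3, 4]  free=[FFFFF.....]
after truncate(a, 3) → a:[0, 1, 2]  free=[FFF.......]
after append(a, 1) → a:[0, 1, 2, 3]  free=[FFFF......]
after append(a, 1) → a:[0, 1, 2, 3, 4]  free=[FFFFF.....]
after append(a, 1) → a:[0, 1, 2, 3, 4, 5]  free=[FFFFFF....]

blocks(a) = [0, 1, 2, 3, 4, 5]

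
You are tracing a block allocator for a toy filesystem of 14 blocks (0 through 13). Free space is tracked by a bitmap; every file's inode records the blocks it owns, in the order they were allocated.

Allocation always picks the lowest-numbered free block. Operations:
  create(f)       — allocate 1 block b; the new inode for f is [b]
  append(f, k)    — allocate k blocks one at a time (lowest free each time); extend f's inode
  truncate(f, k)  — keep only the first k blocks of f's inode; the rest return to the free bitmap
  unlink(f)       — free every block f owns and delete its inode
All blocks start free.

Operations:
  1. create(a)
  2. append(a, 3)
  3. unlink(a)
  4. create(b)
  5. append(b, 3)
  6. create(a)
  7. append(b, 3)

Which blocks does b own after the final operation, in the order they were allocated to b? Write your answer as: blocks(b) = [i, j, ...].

  1. create(a)  ⇒  F.............  {a→[0]}
  2. append(a, 3)  ⇒  FFFF..........  {a→[0, 1, 2, 3]}
  3. unlink(a)  ⇒  ..............  {}
  4. create(b)  ⇒  F.............  {b→[0]}
  5. append(b, 3)  ⇒  FFFF..........  {b→[0, 1, 2, 3]}
  6. create(a)  ⇒  FFFFF.........  {a→[4]; b→[0, 1, 2, 3]}
  7. append(b, 3)  ⇒  FFFFFFFF......  {a→[4]; b→[0, 1, 2, 3, 5, 6, 7]}

blocks(b) = [0, 1, 2, 3, 5, 6, 7]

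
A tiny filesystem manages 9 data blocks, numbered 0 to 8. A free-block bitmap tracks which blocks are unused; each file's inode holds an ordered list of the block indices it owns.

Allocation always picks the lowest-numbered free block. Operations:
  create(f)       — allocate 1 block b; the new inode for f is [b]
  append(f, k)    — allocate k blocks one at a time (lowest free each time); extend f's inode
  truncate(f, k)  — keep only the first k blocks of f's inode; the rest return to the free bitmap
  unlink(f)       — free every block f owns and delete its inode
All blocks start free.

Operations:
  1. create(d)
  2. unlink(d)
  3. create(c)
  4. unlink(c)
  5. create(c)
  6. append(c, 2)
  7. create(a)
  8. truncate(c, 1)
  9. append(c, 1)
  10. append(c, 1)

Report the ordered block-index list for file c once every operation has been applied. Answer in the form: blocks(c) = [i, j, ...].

blocks(c) = [0, 1, 2]

  1. create(d)  ⇒  F........  {d→[0]}
  2. unlink(d)  ⇒  .........  {}
  3. create(c)  ⇒  F........  {c→[0]}
  4. unlink(c)  ⇒  .........  {}
  5. create(c)  ⇒  F........  {c→[0]}
  6. append(c, 2)  ⇒  FFF......  {c→[0, 1, 2]}
  7. create(a)  ⇒  FFFF.....  {a→[3]; c→[0, 1, 2]}
  8. truncate(c, 1)  ⇒  F..F.....  {a→[3]; c→[0]}
  9. append(c, 1)  ⇒  FF.F.....  {a→[3]; c→[0, 1]}
  10. append(c, 1)  ⇒  FFFF.....  {a→[3]; c→[0, 1, 2]}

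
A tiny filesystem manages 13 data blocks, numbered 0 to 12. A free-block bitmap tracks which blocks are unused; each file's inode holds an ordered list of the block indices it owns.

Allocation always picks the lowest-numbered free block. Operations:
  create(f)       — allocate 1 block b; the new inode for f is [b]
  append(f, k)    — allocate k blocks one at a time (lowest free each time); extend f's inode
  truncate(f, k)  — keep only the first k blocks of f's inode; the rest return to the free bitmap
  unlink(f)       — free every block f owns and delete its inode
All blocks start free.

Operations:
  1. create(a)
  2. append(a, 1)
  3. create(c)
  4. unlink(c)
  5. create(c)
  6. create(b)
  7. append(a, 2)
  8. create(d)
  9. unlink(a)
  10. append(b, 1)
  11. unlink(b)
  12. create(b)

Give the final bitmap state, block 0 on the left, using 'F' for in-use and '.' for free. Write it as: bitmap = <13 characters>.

bitmap = F.F...F......

  1. create(a)  ⇒  F............  {a→[0]}
  2. append(a, 1)  ⇒  FF...........  {a→[0, 1]}
  3. create(c)  ⇒  FFF..........  {a→[0, 1]; c→[2]}
  4. unlink(c)  ⇒  FF...........  {a→[0, 1]}
  5. create(c)  ⇒  FFF..........  {a→[0, 1]; c→[2]}
  6. create(b)  ⇒  FFFF.........  {a→[0, 1]; b→[3]; c→[2]}
  7. append(a, 2)  ⇒  FFFFFF.......  {a→[0, 1, 4, 5]; b→[3]; c→[2]}
  8. create(d)  ⇒  FFFFFFF......  {a→[0, 1, 4, 5]; b→[3]; c→[2]; d→[6]}
  9. unlink(a)  ⇒  ..FF..F......  {b→[3]; c→[2]; d→[6]}
  10. append(b, 1)  ⇒  F.FF..F......  {b→[3, 0]; c→[2]; d→[6]}
  11. unlink(b)  ⇒  ..F...F......  {c→[2]; d→[6]}
  12. create(b)  ⇒  F.F...F......  {b→[0]; c→[2]; d→[6]}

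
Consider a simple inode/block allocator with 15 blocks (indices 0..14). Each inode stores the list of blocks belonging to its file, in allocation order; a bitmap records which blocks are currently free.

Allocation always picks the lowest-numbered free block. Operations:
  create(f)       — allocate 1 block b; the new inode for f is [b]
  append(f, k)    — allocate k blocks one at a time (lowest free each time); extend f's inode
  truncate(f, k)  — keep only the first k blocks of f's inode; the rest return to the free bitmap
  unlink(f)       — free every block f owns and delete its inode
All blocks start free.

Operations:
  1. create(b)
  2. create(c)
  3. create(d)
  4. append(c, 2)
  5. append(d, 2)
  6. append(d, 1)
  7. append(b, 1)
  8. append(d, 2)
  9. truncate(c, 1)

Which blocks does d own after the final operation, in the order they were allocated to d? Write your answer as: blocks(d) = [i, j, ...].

[1] create(b) — b=0 (map F..............)
[2] create(c) — b=0 c=1 (map FF.............)
[3] create(d) — b=0 c=1 d=2 (map FFF............)
[4] append(c, 2) — b=0 c=1,3,4 d=2 (map FFFFF..........)
[5] append(d, 2) — b=0 c=1,3,4 d=2,5,6 (map FFFFFFF........)
[6] append(d, 1) — b=0 c=1,3,4 d=2,5,6,7 (map FFFFFFFF.......)
[7] append(b, 1) — b=0,8 c=1,3,4 d=2,5,6,7 (map FFFFFFFFF......)
[8] append(d, 2) — b=0,8 c=1,3,4 d=2,5,6,7,9,10 (map FFFFFFFFFFF....)
[9] truncate(c, 1) — b=0,8 c=1 d=2,5,6,7,9,10 (map FFF..FFFFFF....)

blocks(d) = [2, 5, 6, 7, 9, 10]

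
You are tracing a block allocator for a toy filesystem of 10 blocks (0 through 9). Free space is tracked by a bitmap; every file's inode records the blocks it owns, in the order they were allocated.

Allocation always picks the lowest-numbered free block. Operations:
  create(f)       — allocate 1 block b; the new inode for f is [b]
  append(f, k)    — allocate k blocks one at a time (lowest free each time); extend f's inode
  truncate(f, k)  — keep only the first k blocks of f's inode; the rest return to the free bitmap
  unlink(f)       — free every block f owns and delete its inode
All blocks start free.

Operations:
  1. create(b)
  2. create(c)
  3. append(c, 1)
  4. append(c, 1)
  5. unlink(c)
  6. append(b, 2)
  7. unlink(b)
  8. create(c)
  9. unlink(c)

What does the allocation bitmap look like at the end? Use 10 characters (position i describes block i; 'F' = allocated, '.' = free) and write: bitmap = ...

[1] create(b) — b=0 (map F.........)
[2] create(c) — b=0 c=1 (map FF........)
[3] append(c, 1) — b=0 c=1,2 (map FFF.......)
[4] append(c, 1) — b=0 c=1,2,3 (map FFFF......)
[5] unlink(c) — b=0 (map F.........)
[6] append(b, 2) — b=0,1,2 (map FFF.......)
[7] unlink(b) —  (map ..........)
[8] create(c) — c=0 (map F.........)
[9] unlink(c) —  (map ..........)

bitmap = ..........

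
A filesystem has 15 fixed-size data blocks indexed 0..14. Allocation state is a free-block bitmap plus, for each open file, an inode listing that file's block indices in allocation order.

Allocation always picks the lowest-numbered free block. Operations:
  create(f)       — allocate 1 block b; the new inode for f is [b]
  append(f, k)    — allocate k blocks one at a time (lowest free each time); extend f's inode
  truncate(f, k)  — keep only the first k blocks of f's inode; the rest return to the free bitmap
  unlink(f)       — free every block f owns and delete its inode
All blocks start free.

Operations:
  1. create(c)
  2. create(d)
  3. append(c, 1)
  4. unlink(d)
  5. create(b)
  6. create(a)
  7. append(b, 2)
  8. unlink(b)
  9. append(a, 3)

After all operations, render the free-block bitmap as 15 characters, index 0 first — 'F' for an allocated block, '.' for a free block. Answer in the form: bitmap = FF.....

after create(c) → c:[0]  free=[F..............]
after create(d) → c:[0], d:[1]  free=[FF.............]
after append(c, 1) → c:[0, 2], d:[1]  free=[FFF............]
after unlink(d) → c:[0, 2]  free=[F.F............]
after create(b) → b:[1], c:[0, 2]  free=[FFF............]
after create(a) → a:[3], b:[1], c:[0, 2]  free=[FFFF...........]
after append(b, 2) → a:[3], b:[1, 4, 5], c:[0, 2]  free=[FFFFFF.........]
after unlink(b) → a:[3], c:[0, 2]  free=[F.FF...........]
after append(a, 3) → a:[3, 1, 4, 5], c:[0, 2]  free=[FFFFFF.........]

bitmap = FFFFFF.........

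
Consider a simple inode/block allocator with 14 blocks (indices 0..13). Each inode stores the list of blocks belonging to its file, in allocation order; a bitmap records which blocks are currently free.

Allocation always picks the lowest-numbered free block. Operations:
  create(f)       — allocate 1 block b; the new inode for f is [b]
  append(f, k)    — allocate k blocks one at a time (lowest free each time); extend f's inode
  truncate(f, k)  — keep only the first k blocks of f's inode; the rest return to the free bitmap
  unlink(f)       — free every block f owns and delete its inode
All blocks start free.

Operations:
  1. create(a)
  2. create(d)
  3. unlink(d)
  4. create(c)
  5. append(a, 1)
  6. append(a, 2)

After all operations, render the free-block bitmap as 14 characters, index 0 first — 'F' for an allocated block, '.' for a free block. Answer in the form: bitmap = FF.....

create(a): bitmap=F............. | a=[0]
create(d): bitmap=FF............ | a=[0] d=[1]
unlink(d): bitmap=F............. | a=[0]
create(c): bitmap=FF............ | a=[0] c=[1]
append(a, 1): bitmap=FFF........... | a=[0, 2] c=[1]
append(a, 2): bitmap=FFFFF......... | a=[0, 2, 3, 4] c=[1]

bitmap = FFFFF.........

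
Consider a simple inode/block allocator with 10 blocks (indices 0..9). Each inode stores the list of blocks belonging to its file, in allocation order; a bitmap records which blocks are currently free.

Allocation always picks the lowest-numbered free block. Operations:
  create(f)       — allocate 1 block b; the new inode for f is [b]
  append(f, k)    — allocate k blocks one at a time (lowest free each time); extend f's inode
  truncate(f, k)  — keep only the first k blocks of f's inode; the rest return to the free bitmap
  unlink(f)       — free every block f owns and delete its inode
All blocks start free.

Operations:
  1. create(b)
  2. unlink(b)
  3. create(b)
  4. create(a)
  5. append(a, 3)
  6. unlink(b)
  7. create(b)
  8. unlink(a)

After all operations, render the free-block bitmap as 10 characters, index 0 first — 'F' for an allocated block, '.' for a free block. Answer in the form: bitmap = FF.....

bitmap = F.........

create(b): bitmap=F......... | b=[0]
unlink(b): bitmap=.......... | 
create(b): bitmap=F......... | b=[0]
create(a): bitmap=FF........ | a=[1] b=[0]
append(a, 3): bitmap=FFFFF..... | a=[1, 2, 3, 4] b=[0]
unlink(b): bitmap=.FFFF..... | a=[1, 2, 3, 4]
create(b): bitmap=FFFFF..... | a=[1, 2, 3, 4] b=[0]
unlink(a): bitmap=F......... | b=[0]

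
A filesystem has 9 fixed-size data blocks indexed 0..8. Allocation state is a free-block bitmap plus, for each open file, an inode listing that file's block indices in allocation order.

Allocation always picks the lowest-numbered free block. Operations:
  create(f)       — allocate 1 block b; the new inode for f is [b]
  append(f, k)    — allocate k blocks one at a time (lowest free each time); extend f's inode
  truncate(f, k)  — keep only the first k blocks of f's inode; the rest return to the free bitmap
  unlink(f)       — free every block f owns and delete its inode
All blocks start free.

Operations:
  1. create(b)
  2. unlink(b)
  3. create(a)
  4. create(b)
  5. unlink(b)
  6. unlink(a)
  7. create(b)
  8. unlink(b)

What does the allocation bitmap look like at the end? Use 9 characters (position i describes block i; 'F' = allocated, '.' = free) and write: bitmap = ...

bitmap = .........

[1] create(b) — b=0 (map F........)
[2] unlink(b) —  (map .........)
[3] create(a) — a=0 (map F........)
[4] create(b) — a=0 b=1 (map FF.......)
[5] unlink(b) — a=0 (map F........)
[6] unlink(a) —  (map .........)
[7] create(b) — b=0 (map F........)
[8] unlink(b) —  (map .........)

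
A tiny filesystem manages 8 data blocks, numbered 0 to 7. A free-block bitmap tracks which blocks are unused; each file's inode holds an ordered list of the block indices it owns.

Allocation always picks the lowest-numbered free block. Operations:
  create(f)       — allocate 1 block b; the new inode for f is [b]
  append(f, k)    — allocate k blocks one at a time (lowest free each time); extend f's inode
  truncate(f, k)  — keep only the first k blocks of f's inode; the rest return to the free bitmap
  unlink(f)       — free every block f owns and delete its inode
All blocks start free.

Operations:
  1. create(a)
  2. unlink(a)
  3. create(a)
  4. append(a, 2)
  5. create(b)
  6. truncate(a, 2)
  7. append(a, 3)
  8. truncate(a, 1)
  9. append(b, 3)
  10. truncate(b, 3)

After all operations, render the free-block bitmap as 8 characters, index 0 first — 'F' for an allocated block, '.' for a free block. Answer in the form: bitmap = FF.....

create(a): bitmap=F....... | a=[0]
unlink(a): bitmap=........ | 
create(a): bitmap=F....... | a=[0]
append(a, 2): bitmap=FFF..... | a=[0, 1, 2]
create(b): bitmap=FFFF.... | a=[0, 1, 2] b=[3]
truncate(a, 2): bitmap=FF.F.... | a=[0, 1] b=[3]
append(a, 3): bitmap=FFFFFF.. | a=[0, 1, 2, 4, 5] b=[3]
truncate(a, 1): bitmap=F..F.... | a=[0] b=[3]
append(b, 3): bitmap=FFFFF... | a=[0] b=[3, 1, 2, 4]
truncate(b, 3): bitmap=FFFF.... | a=[0] b=[3, 1, 2]

bitmap = FFFF....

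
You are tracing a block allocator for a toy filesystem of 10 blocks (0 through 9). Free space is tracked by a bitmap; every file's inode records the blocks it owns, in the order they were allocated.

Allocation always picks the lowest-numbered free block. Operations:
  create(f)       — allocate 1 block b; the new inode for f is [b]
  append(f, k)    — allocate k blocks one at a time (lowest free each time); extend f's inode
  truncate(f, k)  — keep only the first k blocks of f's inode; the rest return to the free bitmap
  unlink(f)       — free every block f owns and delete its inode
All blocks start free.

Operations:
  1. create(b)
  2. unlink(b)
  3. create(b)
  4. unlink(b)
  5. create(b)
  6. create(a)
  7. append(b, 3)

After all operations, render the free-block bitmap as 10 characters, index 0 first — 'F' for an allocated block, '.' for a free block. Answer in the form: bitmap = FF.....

bitmap = FFFFF.....

  1. create(b)  ⇒  F.........  {b→[0]}
  2. unlink(b)  ⇒  ..........  {}
  3. create(b)  ⇒  F.........  {b→[0]}
  4. unlink(b)  ⇒  ..........  {}
  5. create(b)  ⇒  F.........  {b→[0]}
  6. create(a)  ⇒  FF........  {a→[1]; b→[0]}
  7. append(b, 3)  ⇒  FFFFF.....  {a→[1]; b→[0, 2, 3, 4]}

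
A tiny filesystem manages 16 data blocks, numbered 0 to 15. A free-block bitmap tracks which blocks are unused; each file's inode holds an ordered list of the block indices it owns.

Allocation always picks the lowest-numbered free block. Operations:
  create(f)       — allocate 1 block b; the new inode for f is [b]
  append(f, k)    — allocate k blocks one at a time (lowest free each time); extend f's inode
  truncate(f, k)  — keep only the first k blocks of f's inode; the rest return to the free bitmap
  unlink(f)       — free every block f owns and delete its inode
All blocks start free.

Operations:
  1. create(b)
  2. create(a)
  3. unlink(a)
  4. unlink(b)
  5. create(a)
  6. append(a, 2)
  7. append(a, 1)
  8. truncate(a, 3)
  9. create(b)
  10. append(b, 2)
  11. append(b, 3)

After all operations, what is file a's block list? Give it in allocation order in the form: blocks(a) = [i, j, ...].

[1] create(b) — b=0 (map F...............)
[2] create(a) — a=1 b=0 (map FF..............)
[3] unlink(a) — b=0 (map F...............)
[4] unlink(b) —  (map ................)
[5] create(a) — a=0 (map F...............)
[6] append(a, 2) — a=0,1,2 (map FFF.............)
[7] append(a, 1) — a=0,1,2,3 (map FFFF............)
[8] truncate(a, 3) — a=0,1,2 (map FFF.............)
[9] create(b) — a=0,1,2 b=3 (map FFFF............)
[10] append(b, 2) — a=0,1,2 b=3,4,5 (map FFFFFF..........)
[11] append(b, 3) — a=0,1,2 b=3,4,5,6,7,8 (map FFFFFFFFF.......)

blocks(a) = [0, 1, 2]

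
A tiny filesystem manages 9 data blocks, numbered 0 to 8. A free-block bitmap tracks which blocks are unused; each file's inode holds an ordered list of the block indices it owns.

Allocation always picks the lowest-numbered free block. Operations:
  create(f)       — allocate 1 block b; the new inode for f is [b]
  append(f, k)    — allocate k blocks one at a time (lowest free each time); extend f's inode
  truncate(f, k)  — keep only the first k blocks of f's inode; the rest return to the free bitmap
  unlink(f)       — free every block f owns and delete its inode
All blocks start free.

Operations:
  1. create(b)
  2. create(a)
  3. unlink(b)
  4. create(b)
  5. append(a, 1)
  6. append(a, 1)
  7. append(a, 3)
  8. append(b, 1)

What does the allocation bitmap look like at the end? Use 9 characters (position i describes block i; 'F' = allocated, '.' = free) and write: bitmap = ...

after create(b) → b:[0]  free=[F........]
after create(a) → a:[1], b:[0]  free=[FF.......]
after unlink(b) → a:[1]  free=[.F.......]
after create(b) → a:[1], b:[0]  free=[FF.......]
after append(a, 1) → a:[1, 2], b:[0]  free=[FFF......]
after append(a, 1) → a:[1, 2, 3], b:[0]  free=[FFFF.....]
after append(a, 3) → a:[1, 2, 3, 4, 5, 6], b:[0]  free=[FFFFFFF..]
after append(b, 1) → a:[1, 2, 3, 4, 5, 6], b:[0, 7]  free=[FFFFFFFF.]

bitmap = FFFFFFFF.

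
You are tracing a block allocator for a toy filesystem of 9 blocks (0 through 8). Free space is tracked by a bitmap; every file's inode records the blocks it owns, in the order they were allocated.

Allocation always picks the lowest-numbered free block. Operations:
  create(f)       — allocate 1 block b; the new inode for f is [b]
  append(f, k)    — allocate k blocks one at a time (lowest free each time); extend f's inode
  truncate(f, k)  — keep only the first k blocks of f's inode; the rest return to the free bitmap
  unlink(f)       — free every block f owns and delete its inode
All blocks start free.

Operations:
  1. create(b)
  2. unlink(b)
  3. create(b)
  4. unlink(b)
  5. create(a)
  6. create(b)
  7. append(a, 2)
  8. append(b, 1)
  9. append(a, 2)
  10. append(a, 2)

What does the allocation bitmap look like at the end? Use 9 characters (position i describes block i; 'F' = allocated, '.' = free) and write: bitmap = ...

create(b): bitmap=F........ | b=[0]
unlink(b): bitmap=......... | 
create(b): bitmap=F........ | b=[0]
unlink(b): bitmap=......... | 
create(a): bitmap=F........ | a=[0]
create(b): bitmap=FF....... | a=[0] b=[1]
append(a, 2): bitmap=FFFF..... | a=[0, 2, 3] b=[1]
append(b, 1): bitmap=FFFFF.... | a=[0, 2, 3] b=[1, 4]
append(a, 2): bitmap=FFFFFFF.. | a=[0, 2, 3, 5, 6] b=[1, 4]
append(a, 2): bitmap=FFFFFFFFF | a=[0, 2, 3, 5, 6, 7, 8] b=[1, 4]

bitmap = FFFFFFFFF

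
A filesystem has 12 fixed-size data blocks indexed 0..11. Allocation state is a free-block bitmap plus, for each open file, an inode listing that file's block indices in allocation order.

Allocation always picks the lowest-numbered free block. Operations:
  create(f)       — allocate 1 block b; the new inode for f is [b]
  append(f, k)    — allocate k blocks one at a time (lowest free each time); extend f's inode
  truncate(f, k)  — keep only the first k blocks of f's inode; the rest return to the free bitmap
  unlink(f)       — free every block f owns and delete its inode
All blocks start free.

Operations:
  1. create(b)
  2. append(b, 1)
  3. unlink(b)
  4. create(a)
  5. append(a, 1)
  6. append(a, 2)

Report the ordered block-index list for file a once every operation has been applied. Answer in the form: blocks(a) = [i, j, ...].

blocks(a) = [0, 1, 2, 3]

create(b): bitmap=F........... | b=[0]
append(b, 1): bitmap=FF.......... | b=[0, 1]
unlink(b): bitmap=............ | 
create(a): bitmap=F........... | a=[0]
append(a, 1): bitmap=FF.......... | a=[0, 1]
append(a, 2): bitmap=FFFF........ | a=[0, 1, 2, 3]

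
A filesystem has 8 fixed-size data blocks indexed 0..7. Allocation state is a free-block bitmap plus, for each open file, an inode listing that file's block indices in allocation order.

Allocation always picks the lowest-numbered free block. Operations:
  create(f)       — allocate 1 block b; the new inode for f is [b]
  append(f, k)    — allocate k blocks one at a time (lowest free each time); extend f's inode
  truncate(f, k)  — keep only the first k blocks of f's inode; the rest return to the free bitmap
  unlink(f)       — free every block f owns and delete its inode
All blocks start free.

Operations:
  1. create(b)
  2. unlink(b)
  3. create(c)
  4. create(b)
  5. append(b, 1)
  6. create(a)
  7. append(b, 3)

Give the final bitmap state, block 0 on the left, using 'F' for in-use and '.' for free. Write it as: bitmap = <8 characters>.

  1. create(b)  ⇒  F.......  {b→[0]}
  2. unlink(b)  ⇒  ........  {}
  3. create(c)  ⇒  F.......  {c→[0]}
  4. create(b)  ⇒  FF......  {b→[1]; c→[0]}
  5. append(b, 1)  ⇒  FFF.....  {b→[1, 2]; c→[0]}
  6. create(a)  ⇒  FFFF....  {a→[3]; b→[1, 2]; c→[0]}
  7. append(b, 3)  ⇒  FFFFFFF.  {a→[3]; b→[1, 2, 4, 5, 6]; c→[0]}

bitmap = FFFFFFF.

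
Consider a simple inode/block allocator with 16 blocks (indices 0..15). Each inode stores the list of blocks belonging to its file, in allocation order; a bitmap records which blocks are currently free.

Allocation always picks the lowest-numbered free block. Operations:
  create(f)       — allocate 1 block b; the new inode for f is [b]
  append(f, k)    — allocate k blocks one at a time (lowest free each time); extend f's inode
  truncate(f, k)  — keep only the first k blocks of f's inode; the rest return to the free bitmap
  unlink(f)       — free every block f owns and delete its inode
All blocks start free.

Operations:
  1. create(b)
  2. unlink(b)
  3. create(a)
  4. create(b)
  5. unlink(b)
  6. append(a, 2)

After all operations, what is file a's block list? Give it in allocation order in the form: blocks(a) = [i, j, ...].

[1] create(b) — b=0 (map F...............)
[2] unlink(b) —  (map ................)
[3] create(a) — a=0 (map F...............)
[4] create(b) — a=0 b=1 (map FF..............)
[5] unlink(b) — a=0 (map F...............)
[6] append(a, 2) — a=0,1,2 (map FFF.............)

blocks(a) = [0, 1, 2]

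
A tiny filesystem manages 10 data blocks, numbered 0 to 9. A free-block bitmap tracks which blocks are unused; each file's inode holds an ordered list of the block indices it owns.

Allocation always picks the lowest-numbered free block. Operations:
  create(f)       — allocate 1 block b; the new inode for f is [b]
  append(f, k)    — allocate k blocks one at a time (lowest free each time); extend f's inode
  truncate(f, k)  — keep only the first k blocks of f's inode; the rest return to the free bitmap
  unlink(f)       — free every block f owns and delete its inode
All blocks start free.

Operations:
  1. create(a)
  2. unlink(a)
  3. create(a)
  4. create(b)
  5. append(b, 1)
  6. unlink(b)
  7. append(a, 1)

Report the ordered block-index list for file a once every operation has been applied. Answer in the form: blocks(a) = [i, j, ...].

blocks(a) = [0, 1]

  1. create(a)  ⇒  F.........  {a→[0]}
  2. unlink(a)  ⇒  ..........  {}
  3. create(a)  ⇒  F.........  {a→[0]}
  4. create(b)  ⇒  FF........  {a→[0]; b→[1]}
  5. append(b, 1)  ⇒  FFF.......  {a→[0]; b→[1, 2]}
  6. unlink(b)  ⇒  F.........  {a→[0]}
  7. append(a, 1)  ⇒  FF........  {a→[0, 1]}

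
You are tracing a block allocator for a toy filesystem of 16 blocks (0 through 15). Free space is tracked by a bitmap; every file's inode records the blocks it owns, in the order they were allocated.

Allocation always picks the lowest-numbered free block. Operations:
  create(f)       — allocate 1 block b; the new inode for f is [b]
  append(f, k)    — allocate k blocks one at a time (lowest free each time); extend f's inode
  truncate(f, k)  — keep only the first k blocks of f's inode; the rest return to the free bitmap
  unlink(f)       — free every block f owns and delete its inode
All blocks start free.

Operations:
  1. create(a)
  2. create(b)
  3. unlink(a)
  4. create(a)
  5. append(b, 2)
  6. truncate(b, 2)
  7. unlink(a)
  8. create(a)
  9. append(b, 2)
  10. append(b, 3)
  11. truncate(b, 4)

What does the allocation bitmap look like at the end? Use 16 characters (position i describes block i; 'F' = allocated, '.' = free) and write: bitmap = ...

[1] create(a) — a=0 (map F...............)
[2] create(b) — a=0 b=1 (map FF..............)
[3] unlink(a) — b=1 (map .F..............)
[4] create(a) — a=0 b=1 (map FF..............)
[5] append(b, 2) — a=0 b=1,2,3 (map FFFF............)
[6] truncate(b, 2) — a=0 b=1,2 (map FFF.............)
[7] unlink(a) — b=1,2 (map .FF.............)
[8] create(a) — a=0 b=1,2 (map FFF.............)
[9] append(b, 2) — a=0 b=1,2,3,4 (map FFFFF...........)
[10] append(b, 3) — a=0 b=1,2,3,4,5,6,7 (map FFFFFFFF........)
[11] truncate(b, 4) — a=0 b=1,2,3,4 (map FFFFF...........)

bitmap = FFFFF...........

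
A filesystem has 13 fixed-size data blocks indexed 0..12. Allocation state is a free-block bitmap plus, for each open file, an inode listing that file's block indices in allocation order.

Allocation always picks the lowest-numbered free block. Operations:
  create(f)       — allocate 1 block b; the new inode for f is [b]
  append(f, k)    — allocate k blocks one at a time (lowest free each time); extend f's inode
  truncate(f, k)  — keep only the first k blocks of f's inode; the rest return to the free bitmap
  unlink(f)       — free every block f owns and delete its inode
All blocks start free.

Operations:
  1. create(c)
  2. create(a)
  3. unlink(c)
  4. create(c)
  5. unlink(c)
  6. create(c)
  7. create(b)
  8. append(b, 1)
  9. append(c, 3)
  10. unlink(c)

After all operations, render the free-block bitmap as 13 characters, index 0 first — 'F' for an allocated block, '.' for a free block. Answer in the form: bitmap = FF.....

bitmap = .FFF.........

[1] create(c) — c=0 (map F............)
[2] create(a) — a=1 c=0 (map FF...........)
[3] unlink(c) — a=1 (map .F...........)
[4] create(c) — a=1 c=0 (map FF...........)
[5] unlink(c) — a=1 (map .F...........)
[6] create(c) — a=1 c=0 (map FF...........)
[7] create(b) — a=1 b=2 c=0 (map FFF..........)
[8] append(b, 1) — a=1 b=2,3 c=0 (map FFFF.........)
[9] append(c, 3) — a=1 b=2,3 c=0,4,5,6 (map FFFFFFF......)
[10] unlink(c) — a=1 b=2,3 (map .FFF.........)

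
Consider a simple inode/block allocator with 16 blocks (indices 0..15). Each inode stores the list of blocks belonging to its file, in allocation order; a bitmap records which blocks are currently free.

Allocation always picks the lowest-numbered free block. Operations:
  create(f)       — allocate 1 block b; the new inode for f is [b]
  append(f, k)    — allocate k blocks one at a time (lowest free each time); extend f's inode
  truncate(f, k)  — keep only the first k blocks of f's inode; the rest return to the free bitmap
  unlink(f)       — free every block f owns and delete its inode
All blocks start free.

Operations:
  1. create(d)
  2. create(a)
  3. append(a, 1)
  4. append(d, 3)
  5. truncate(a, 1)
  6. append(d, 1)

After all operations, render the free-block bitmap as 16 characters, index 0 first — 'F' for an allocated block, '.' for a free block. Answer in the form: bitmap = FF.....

bitmap = FFFFFF..........

after create(d) → d:[0]  free=[F...............]
after create(a) → a:[1], d:[0]  free=[FF..............]
after append(a, 1) → a:[1, 2], d:[0]  free=[FFF.............]
after append(d, 3) → a:[1, 2], d:[0, 3, 4, 5]  free=[FFFFFF..........]
after truncate(a, 1) → a:[1], d:[0, 3, 4, 5]  free=[FF.FFF..........]
after append(d, 1) → a:[1], d:[0, 3, 4, 5, 2]  free=[FFFFFF..........]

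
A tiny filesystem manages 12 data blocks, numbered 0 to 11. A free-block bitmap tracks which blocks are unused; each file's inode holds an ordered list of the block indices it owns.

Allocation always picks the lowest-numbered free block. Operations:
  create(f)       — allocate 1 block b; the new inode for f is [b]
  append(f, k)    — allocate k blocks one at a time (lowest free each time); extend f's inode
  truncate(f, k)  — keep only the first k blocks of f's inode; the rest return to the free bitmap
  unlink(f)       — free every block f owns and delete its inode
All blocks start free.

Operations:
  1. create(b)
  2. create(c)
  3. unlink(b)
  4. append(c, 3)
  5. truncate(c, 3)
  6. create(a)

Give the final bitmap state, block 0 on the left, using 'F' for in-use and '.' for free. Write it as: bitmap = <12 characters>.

create(b): bitmap=F........... | b=[0]
create(c): bitmap=FF.......... | b=[0] c=[1]
unlink(b): bitmap=.F.......... | c=[1]
append(c, 3): bitmap=FFFF........ | c=[1, 0, 2, 3]
truncate(c, 3): bitmap=FFF......... | c=[1, 0, 2]
create(a): bitmap=FFFF........ | a=[3] c=[1, 0, 2]

bitmap = FFFF........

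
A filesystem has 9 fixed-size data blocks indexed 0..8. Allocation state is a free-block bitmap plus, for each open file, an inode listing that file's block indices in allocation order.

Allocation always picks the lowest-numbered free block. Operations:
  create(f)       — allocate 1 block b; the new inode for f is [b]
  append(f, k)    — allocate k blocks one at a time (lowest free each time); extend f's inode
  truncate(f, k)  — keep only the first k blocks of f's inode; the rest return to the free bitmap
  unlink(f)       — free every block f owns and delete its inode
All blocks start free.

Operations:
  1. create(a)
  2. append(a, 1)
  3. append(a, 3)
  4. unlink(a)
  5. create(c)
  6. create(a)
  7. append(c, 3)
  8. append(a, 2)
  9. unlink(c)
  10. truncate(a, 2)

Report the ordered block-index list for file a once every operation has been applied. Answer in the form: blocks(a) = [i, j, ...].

  1. create(a)  ⇒  F........  {a→[0]}
  2. append(a, 1)  ⇒  FF.......  {a→[0, 1]}
  3. append(a, 3)  ⇒  FFFFF....  {a→[0, 1, 2, 3, 4]}
  4. unlink(a)  ⇒  .........  {}
  5. create(c)  ⇒  F........  {c→[0]}
  6. create(a)  ⇒  FF.......  {a→[1]; c→[0]}
  7. append(c, 3)  ⇒  FFFFF....  {a→[1]; c→[0, 2, 3, 4]}
  8. append(a, 2)  ⇒  FFFFFFF..  {a→[1, 5, 6]; c→[0, 2, 3, 4]}
  9. unlink(c)  ⇒  .F...FF..  {a→[1, 5, 6]}
  10. truncate(a, 2)  ⇒  .F...F...  {a→[1, 5]}

blocks(a) = [1, 5]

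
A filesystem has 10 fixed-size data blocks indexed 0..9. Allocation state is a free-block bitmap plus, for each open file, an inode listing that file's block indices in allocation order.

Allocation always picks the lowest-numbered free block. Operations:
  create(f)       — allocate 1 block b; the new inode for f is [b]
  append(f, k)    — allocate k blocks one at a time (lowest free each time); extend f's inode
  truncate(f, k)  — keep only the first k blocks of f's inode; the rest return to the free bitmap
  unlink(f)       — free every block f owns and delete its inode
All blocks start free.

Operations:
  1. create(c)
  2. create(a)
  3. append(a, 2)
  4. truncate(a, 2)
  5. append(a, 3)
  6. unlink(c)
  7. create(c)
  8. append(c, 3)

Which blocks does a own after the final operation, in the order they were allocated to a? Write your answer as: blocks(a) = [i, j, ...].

blocks(a) = [1, 2, 3, 4, 5]

  1. create(c)  ⇒  F.........  {c→[0]}
  2. create(a)  ⇒  FF........  {a→[1]; c→[0]}
  3. append(a, 2)  ⇒  FFFF......  {a→[1, 2, 3]; c→[0]}
  4. truncate(a, 2)  ⇒  FFF.......  {a→[1, 2]; c→[0]}
  5. append(a, 3)  ⇒  FFFFFF....  {a→[1, 2, 3, 4, 5]; c→[0]}
  6. unlink(c)  ⇒  .FFFFF....  {a→[1, 2, 3, 4, 5]}
  7. create(c)  ⇒  FFFFFF....  {a→[1, 2, 3, 4, 5]; c→[0]}
  8. append(c, 3)  ⇒  FFFFFFFFF.  {a→[1, 2, 3, 4, 5]; c→[0, 6, 7, 8]}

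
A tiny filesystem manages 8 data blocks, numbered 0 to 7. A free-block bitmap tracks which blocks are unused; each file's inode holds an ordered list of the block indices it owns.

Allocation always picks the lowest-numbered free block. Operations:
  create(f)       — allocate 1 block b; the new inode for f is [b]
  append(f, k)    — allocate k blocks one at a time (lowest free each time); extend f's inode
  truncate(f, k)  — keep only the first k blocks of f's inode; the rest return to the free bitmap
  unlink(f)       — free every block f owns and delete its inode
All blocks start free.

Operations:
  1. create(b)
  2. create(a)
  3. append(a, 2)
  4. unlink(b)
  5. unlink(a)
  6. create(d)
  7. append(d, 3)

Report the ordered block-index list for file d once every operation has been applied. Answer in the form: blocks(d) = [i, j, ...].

after create(b) → b:[0]  free=[F.......]
after create(a) → a:[1], b:[0]  free=[FF......]
after append(a, 2) → a:[1, 2, 3], b:[0]  free=[FFFF....]
after unlink(b) → a:[1, 2, 3]  free=[.FFF....]
after unlink(a) →   free=[........]
after create(d) → d:[0]  free=[F.......]
after append(d, 3) → d:[0, 1, 2, 3]  free=[FFFF....]

blocks(d) = [0, 1, 2, 3]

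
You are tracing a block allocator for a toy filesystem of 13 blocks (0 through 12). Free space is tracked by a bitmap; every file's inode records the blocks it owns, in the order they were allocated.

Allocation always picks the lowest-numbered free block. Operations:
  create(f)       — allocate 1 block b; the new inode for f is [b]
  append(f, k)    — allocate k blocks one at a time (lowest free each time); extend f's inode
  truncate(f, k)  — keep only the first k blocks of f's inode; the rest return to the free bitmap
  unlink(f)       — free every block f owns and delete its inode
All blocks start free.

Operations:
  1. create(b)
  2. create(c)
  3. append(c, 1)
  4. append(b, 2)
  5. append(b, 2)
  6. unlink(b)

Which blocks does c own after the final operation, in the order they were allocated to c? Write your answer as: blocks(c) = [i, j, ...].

blocks(c) = [1, 2]

after create(b) → b:[0]  free=[F............]
after create(c) → b:[0], c:[1]  free=[FF...........]
after append(c, 1) → b:[0], c:[1, 2]  free=[FFF..........]
after append(b, 2) → b:[0, 3, 4], c:[1, 2]  free=[FFFFF........]
after append(b, 2) → b:[0, 3, 4, 5, 6], c:[1, 2]  free=[FFFFFFF......]
after unlink(b) → c:[1, 2]  free=[.FF..........]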